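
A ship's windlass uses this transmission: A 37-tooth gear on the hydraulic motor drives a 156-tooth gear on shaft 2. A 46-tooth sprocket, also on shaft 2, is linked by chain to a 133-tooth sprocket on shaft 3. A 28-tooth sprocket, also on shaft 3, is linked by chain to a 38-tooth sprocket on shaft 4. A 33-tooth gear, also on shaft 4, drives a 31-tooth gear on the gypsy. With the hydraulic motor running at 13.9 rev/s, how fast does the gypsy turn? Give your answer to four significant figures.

gear mesh 156/37 = 4.2162 → 13.9/4.2162 = 3.2968 rev/s
chain 133/46 = 2.8913 → 3.2968/2.8913 = 1.1402 rev/s
chain 38/28 = 1.3571 → 1.1402/1.3571 = 0.84018 rev/s
gear mesh 31/33 = 0.93939 → 0.84018/0.93939 = 0.89439 rev/s

0.8944 rev/s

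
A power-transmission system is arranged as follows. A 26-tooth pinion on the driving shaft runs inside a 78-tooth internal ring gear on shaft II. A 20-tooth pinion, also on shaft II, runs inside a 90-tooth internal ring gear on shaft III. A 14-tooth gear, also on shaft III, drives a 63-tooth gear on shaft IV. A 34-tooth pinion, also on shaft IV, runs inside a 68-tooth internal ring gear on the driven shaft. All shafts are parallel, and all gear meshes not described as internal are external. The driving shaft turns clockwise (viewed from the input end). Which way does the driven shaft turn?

counterclockwise

the driving shaft → shaft II: internal mesh, same direction → CW.
shaft II → shaft III: internal mesh, same direction → CW.
shaft III → shaft IV: external mesh, 1 reversal → CCW.
shaft IV → the driven shaft: internal mesh, same direction → CCW.
1 reversal in total — an odd number — so the driven shaft turns opposite to the driving shaft.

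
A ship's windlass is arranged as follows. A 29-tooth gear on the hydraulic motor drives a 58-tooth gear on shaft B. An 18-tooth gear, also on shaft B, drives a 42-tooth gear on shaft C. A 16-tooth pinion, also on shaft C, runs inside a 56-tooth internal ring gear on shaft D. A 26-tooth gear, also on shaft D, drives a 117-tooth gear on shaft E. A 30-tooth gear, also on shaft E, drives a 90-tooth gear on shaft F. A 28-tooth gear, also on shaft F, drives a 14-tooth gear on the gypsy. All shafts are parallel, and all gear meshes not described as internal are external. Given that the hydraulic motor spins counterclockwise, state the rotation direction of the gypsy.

the hydraulic motor → shaft B: external mesh, 1 reversal → CW.
shaft B → shaft C: external mesh, 1 reversal → CCW.
shaft C → shaft D: internal mesh, same direction → CCW.
shaft D → shaft E: external mesh, 1 reversal → CW.
shaft E → shaft F: external mesh, 1 reversal → CCW.
shaft F → the gypsy: external mesh, 1 reversal → CW.
5 reversals in total — an odd number — so the gypsy turns opposite to the hydraulic motor.

clockwise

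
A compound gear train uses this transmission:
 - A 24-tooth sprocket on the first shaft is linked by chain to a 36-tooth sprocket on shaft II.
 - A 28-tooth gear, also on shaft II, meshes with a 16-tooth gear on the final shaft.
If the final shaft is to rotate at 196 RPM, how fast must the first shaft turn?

168 RPM

Overall ratio R = 1.5 × 0.57143 = 0.85714.
Required input speed = output speed × R = 196 × 0.85714 = 168 RPM.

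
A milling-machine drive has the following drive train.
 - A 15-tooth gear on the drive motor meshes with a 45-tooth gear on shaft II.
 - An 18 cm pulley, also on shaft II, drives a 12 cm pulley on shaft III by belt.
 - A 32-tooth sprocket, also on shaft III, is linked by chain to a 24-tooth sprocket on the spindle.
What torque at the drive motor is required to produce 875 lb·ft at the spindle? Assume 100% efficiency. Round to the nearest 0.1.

Overall ratio R = 3 × 0.66667 × 0.75 = 1.5.
Input torque = output torque / R = 875 / 1.5 = 583.33 lb·ft.

583.3 lb·ft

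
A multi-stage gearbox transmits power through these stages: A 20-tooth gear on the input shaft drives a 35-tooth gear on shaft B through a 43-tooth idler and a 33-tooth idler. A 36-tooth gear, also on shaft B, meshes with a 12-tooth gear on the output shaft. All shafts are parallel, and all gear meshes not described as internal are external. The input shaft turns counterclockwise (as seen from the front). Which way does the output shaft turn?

the input shaft → shaft B: driver → idler → idler → driven is 3 external meshes, 3 reversals → CW.
shaft B → the output shaft: external mesh, 1 reversal → CCW.
4 reversals in total — an even number — so the output shaft turns the same way as the input shaft.

counterclockwise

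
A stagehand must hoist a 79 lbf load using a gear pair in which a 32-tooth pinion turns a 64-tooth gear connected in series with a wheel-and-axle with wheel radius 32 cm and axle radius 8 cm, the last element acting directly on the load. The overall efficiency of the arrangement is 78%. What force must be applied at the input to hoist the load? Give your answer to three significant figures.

12.7 lbf

Gear pair MA = 64/32 = 2.
Wheel-and-axle MA = R/r = 32/8 = 4.
Combined ideal MA = 2 × 4 = 8.
Actual MA = 8 × 0.78 = 6.24.
Effort = load / actual MA = 79 / 6.24 = 12.66 lbf.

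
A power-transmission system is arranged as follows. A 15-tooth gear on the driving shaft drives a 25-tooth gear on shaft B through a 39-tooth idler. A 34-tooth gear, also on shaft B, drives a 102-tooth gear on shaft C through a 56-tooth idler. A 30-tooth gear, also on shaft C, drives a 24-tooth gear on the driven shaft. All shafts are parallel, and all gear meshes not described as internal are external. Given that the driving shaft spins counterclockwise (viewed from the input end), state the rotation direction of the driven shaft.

clockwise

the driving shaft → shaft B: driver → idler → driven is 2 external meshes, 2 reversals → CCW.
shaft B → shaft C: driver → idler → driven is 2 external meshes, 2 reversals → CCW.
shaft C → the driven shaft: external mesh, 1 reversal → CW.
5 reversals in total — an odd number — so the driven shaft turns opposite to the driving shaft.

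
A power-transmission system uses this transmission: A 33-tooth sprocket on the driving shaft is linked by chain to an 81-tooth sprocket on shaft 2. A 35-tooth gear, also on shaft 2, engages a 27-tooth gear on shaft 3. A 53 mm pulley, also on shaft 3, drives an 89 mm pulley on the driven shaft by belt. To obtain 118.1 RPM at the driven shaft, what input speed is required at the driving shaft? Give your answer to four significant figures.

Overall ratio R = 2.4545 × 0.77143 × 1.6792 = 3.1797.
Required input speed = output speed × R = 118.1 × 3.1797 = 375.52 RPM.

375.5 RPM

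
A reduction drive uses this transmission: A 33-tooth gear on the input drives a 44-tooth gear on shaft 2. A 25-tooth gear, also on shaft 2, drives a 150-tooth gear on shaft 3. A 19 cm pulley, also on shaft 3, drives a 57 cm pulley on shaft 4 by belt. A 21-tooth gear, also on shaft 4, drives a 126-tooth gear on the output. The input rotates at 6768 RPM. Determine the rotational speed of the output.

gear mesh 44/33 = 1.3333 → 6768/1.3333 = 5076 RPM
gear mesh 150/25 = 6 → 5076/6 = 846 RPM
belt 57/19 = 3 → 846/3 = 282 RPM
gear mesh 126/21 = 6 → 282/6 = 47 RPM

47 RPM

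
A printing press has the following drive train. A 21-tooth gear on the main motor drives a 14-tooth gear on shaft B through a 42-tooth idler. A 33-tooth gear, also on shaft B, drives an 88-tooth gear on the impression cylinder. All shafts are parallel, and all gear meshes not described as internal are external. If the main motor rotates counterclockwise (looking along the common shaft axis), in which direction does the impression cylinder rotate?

the main motor → shaft B: driver → idler → driven is 2 external meshes, 2 reversals → CCW.
shaft B → the impression cylinder: external mesh, 1 reversal → CW.
3 reversals in total — an odd number — so the impression cylinder turns opposite to the main motor.

clockwise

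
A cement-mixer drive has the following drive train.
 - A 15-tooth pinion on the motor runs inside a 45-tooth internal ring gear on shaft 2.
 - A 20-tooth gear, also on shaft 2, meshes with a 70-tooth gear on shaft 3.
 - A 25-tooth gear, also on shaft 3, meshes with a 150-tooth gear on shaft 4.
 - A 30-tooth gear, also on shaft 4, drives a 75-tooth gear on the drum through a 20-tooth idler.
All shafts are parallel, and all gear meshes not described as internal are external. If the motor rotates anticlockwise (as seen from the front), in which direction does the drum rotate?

the motor → shaft 2: internal mesh, same direction → CCW.
shaft 2 → shaft 3: external mesh, 1 reversal → CW.
shaft 3 → shaft 4: external mesh, 1 reversal → CCW.
shaft 4 → the drum: driver → idler → driven is 2 external meshes, 2 reversals → CCW.
4 reversals in total — an even number — so the drum turns the same way as the motor.

anticlockwise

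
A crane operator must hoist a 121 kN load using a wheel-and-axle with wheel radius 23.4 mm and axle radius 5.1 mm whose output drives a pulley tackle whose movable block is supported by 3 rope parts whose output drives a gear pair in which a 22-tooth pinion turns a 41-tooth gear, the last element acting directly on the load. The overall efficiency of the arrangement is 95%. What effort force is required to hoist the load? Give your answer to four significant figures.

4.965 kN

Wheel-and-axle MA = R/r = 23.4/5.1 = 4.5882.
Block-and-tackle MA = number of supporting rope parts = 3.
Gear pair MA = 41/22 = 1.8636.
Combined ideal MA = 4.5882 × 3 × 1.8636 = 25.652.
Actual MA = 25.652 × 0.95 = 24.37.
Effort = load / actual MA = 121 / 24.37 = 4.9652 kN.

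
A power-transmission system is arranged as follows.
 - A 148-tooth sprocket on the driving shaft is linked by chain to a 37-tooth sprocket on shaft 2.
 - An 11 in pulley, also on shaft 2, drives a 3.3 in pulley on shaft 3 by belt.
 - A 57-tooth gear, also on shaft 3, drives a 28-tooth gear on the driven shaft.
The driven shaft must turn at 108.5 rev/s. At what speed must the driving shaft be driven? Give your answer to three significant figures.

Overall ratio R = 0.25 × 0.3 × 0.49123 = 0.036842.
Required input speed = output speed × R = 108.5 × 0.036842 = 3.9974 rev/s.

4.00 rev/s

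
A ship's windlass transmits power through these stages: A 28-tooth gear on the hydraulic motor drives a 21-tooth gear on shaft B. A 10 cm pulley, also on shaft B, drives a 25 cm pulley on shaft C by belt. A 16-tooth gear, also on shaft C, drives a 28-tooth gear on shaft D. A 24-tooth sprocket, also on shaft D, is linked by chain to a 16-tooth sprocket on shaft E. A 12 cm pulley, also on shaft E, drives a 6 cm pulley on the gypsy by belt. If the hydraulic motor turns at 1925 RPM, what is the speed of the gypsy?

gear mesh 21/28 = 0.75 → 1925/0.75 = 2566.7 RPM
belt 25/10 = 2.5 → 2566.7/2.5 = 1026.7 RPM
gear mesh 28/16 = 1.75 → 1026.7/1.75 = 586.67 RPM
chain 16/24 = 0.66667 → 586.67/0.66667 = 880 RPM
belt 6/12 = 0.5 → 880/0.5 = 1760 RPM

1760 RPM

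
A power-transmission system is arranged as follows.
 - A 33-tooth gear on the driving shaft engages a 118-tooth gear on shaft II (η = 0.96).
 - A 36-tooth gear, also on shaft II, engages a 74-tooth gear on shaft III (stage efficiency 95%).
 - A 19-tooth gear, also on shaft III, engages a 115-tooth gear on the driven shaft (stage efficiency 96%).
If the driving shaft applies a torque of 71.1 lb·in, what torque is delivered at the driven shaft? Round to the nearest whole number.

2769 lb·in

gear mesh 118/33 = 3.5758 → τ = 71.1·3.5758·0.96 = 244.07 lb·in
gear mesh 74/36 = 2.0556 → τ = 244.07·2.0556·0.95 = 476.61 lb·in
gear mesh 115/19 = 6.0526 → τ = 476.61·6.0526·0.96 = 2769.3 lb·in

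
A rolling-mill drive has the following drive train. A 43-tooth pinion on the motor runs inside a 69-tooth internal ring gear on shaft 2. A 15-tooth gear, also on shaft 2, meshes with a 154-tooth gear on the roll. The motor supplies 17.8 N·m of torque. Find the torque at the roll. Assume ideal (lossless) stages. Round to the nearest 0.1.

293.2 N·m

internal gear 69/43 = 1.6047 → τ = 17.8·1.6047 = 28.563 N·m
gear mesh 154/15 = 10.267 → τ = 28.563·10.267 = 293.24 N·m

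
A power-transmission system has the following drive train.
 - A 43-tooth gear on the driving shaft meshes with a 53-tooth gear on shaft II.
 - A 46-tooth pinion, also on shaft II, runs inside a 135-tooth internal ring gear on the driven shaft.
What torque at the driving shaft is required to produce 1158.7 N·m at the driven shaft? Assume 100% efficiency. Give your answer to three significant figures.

Overall ratio R = 1.2326 × 2.9348 = 3.6173.
Input torque = output torque / R = 1158.7 / 3.6173 = 320.32 N·m.

320 N·m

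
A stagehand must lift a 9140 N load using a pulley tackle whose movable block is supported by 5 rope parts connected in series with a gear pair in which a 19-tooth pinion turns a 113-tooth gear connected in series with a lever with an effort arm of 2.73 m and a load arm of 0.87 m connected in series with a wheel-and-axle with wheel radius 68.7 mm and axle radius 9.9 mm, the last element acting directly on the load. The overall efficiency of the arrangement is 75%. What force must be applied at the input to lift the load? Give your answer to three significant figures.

Block-and-tackle MA = number of supporting rope parts = 5.
Gear pair MA = 113/19 = 5.9474.
Lever MA = effort arm / load arm = 2.73/0.87 = 3.1379.
Wheel-and-axle MA = R/r = 68.7/9.9 = 6.9394.
Combined ideal MA = 5 × 5.9474 × 3.1379 × 6.9394 = 647.53.
Actual MA = 647.53 × 0.75 = 485.65.
Effort = load / actual MA = 9140 / 485.65 = 18.82 N.

18.8 N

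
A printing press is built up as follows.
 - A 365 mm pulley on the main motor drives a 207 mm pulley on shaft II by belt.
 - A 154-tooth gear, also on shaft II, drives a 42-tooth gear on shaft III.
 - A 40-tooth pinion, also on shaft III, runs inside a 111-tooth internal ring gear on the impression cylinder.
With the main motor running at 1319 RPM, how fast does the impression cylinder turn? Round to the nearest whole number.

belt 207/365 = 0.56712 → 1319/0.56712 = 2325.8 RPM
gear mesh 42/154 = 0.27273 → 2325.8/0.27273 = 8527.8 RPM
internal gear 111/40 = 2.775 → 8527.8/2.775 = 3073.1 RPM

3073 RPM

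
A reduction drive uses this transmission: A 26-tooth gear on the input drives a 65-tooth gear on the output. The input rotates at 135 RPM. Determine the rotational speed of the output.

54 RPM

the input → the output (gear mesh, 65/26): 135 ÷ 2.5 = 54 RPM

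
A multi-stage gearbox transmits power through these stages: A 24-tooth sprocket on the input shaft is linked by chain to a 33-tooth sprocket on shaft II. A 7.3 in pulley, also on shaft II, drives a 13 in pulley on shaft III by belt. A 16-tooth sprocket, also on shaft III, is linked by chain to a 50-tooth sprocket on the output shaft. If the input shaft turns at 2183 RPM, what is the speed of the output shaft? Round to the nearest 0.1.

chain 33/24 = 1.375 → 2183/1.375 = 1587.6 RPM
belt 13/7.3 = 1.7808 → 1587.6/1.7808 = 891.52 RPM
chain 50/16 = 3.125 → 891.52/3.125 = 285.29 RPM

285.3 RPM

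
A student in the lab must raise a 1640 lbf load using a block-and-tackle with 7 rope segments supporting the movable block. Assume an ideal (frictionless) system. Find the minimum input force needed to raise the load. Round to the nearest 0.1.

Block-and-tackle MA = number of supporting rope parts = 7.
Effort = load / MA = 1640 / 7 = 234.29 lbf.

234.3 lbf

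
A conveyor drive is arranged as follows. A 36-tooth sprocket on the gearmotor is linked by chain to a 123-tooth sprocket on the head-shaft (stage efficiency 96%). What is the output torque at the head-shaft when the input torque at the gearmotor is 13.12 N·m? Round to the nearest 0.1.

After the chain (123/36): 13.12 × 3.4167 × 0.96 = 43.034 N·m

43.0 N·m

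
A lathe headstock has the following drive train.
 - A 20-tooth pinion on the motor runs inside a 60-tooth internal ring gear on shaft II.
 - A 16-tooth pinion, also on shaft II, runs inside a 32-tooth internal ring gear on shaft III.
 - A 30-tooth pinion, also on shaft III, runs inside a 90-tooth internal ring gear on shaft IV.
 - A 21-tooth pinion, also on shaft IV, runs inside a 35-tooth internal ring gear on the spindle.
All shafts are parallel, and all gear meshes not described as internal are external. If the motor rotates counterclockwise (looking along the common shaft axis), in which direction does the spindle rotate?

counterclockwise

the motor → shaft II: internal mesh, same direction → CCW.
shaft II → shaft III: internal mesh, same direction → CCW.
shaft III → shaft IV: internal mesh, same direction → CCW.
shaft IV → the spindle: internal mesh, same direction → CCW.
0 reversals in total — an even number — so the spindle turns the same way as the motor.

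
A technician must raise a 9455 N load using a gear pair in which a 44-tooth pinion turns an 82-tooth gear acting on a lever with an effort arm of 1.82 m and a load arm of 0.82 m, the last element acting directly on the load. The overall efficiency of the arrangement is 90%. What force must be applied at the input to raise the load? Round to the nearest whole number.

2540 N

Gear pair MA = 82/44 = 1.8636.
Lever MA = effort arm / load arm = 1.82/0.82 = 2.2195.
Combined ideal MA = 1.8636 × 2.2195 = 4.1364.
Actual MA = 4.1364 × 0.90 = 3.7227.
Effort = load / actual MA = 9455 / 3.7227 = 2539.8 N.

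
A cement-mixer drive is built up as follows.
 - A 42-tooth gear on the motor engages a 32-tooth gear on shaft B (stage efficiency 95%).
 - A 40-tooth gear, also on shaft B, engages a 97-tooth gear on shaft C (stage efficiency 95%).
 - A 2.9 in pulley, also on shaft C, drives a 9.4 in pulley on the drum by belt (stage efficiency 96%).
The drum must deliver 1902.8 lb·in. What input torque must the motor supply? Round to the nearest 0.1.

Overall ratio R = 0.7619 × 2.425 × 3.2414 = 5.9888; overall efficiency η = 0.95 × 0.95 × 0.96 = 0.8664.
Input torque = output torque / (R × η) = 1902.8 / (5.9888 × 0.8664) = 366.72 lb·in.

366.7 lb·in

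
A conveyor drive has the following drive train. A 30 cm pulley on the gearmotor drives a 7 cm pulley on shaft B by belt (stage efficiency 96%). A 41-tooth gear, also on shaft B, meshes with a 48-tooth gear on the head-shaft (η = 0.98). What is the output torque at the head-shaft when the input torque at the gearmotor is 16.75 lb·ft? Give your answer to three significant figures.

4.30 lb·ft

belt 7/30 = 0.23333 → τ = 16.75·0.23333·0.96 = 3.752 lb·ft
gear mesh 48/41 = 1.1707 → τ = 3.752·1.1707·0.98 = 4.3047 lb·ft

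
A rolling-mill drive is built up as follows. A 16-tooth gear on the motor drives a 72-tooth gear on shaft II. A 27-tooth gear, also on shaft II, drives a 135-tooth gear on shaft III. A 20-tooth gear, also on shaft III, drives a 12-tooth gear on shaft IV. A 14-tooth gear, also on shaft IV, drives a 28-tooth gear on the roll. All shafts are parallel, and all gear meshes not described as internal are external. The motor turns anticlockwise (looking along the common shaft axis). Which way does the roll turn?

anticlockwise

the motor → shaft II: external mesh, 1 reversal → CW.
shaft II → shaft III: external mesh, 1 reversal → CCW.
shaft III → shaft IV: external mesh, 1 reversal → CW.
shaft IV → the roll: external mesh, 1 reversal → CCW.
4 reversals in total — an even number — so the roll turns the same way as the motor.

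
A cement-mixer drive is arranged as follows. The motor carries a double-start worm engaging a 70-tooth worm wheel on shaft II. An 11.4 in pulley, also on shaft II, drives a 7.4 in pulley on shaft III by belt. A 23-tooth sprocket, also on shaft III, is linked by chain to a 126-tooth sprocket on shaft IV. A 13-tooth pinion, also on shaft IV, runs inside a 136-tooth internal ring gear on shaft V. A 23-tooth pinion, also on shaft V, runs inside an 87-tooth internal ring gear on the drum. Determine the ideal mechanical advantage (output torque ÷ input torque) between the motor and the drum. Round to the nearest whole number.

Each stage contributes driven/driver: worm 70/2 = 35, belt 7.4/11.4 = 0.64912, chain 126/23 = 5.4783, internal gear 136/13 = 10.462, internal gear 87/23 = 3.7826.
Overall: 35 × 0.64912 × 5.4783 × 10.462 × 3.7826 = 4925.2.

4925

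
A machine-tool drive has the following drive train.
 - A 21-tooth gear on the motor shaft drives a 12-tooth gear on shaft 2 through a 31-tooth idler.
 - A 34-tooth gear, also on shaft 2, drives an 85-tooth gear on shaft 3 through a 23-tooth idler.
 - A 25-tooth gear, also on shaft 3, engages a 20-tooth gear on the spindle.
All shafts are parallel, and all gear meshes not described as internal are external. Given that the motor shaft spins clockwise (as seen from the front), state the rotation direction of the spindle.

anticlockwise

the motor shaft → shaft 2: driver → idler → driven is 2 external meshes, 2 reversals → CW.
shaft 2 → shaft 3: driver → idler → driven is 2 external meshes, 2 reversals → CW.
shaft 3 → the spindle: external mesh, 1 reversal → CCW.
5 reversals in total — an odd number — so the spindle turns opposite to the motor shaft.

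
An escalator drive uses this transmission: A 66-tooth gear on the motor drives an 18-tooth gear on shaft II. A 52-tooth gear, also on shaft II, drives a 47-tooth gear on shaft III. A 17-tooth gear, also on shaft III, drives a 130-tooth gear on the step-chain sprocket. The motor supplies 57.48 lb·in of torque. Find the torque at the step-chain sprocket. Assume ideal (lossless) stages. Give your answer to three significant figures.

Gear mesh: ratio = 18/66 = 0.27273; torque at shaft II = 57.48 × 0.27273 = 15.676 lb·in.
Gear mesh: ratio = 47/52 = 0.90385; torque at shaft III = 15.676 × 0.90385 = 14.169 lb·in.
Gear mesh: ratio = 130/17 = 7.6471; torque at the step-chain sprocket = 14.169 × 7.6471 = 108.35 lb·in.

108 lb·in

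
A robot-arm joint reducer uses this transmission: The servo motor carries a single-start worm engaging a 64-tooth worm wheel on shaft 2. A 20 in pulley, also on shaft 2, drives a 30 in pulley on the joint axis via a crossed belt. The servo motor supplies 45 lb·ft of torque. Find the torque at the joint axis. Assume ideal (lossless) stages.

After the worm (64/1): 45 × 64 = 2880 lb·ft
After the belt (30/20): 2880 × 1.5 = 4320 lb·ft

4320 lb·ft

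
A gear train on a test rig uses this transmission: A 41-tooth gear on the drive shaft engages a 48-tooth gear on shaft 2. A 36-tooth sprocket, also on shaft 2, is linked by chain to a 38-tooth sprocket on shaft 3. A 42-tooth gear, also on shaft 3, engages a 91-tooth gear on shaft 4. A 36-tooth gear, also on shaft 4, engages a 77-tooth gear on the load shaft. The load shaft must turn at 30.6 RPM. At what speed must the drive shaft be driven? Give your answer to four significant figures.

175.2 RPM

Overall ratio R = 1.1707 × 1.0556 × 2.1667 × 2.1389 = 5.7269.
Required input speed = output speed × R = 30.6 × 5.7269 = 175.24 RPM.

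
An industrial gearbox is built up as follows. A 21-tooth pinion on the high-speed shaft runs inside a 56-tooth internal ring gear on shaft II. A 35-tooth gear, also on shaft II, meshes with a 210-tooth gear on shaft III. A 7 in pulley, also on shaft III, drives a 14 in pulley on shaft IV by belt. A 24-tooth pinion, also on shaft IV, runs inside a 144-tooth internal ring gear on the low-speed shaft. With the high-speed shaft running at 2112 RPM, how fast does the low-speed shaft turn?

internal gear 56/21 = 2.6667 → 2112/2.6667 = 792 RPM
gear mesh 210/35 = 6 → 792/6 = 132 RPM
belt 14/7 = 2 → 132/2 = 66 RPM
internal gear 144/24 = 6 → 66/6 = 11 RPM

11 RPM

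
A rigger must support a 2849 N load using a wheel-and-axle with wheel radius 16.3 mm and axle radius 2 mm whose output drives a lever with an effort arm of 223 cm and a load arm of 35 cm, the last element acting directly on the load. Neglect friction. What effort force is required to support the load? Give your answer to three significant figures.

Wheel-and-axle MA = R/r = 16.3/2 = 8.15.
Lever MA = effort arm / load arm = 223/35 = 6.3714.
Combined ideal MA = 8.15 × 6.3714 = 51.927.
Effort = load / MA = 2849 / 51.927 = 54.865 N.

54.9 N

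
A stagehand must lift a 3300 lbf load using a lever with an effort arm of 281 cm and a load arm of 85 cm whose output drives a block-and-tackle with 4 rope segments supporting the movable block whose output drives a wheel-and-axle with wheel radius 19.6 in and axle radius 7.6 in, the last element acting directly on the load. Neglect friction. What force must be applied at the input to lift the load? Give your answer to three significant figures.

Lever MA = effort arm / load arm = 281/85 = 3.3059.
Block-and-tackle MA = number of supporting rope parts = 4.
Wheel-and-axle MA = R/r = 19.6/7.6 = 2.5789.
Combined ideal MA = 3.3059 × 4 × 2.5789 = 34.103.
Effort = load / MA = 3300 / 34.103 = 96.766 lbf.

96.8 lbf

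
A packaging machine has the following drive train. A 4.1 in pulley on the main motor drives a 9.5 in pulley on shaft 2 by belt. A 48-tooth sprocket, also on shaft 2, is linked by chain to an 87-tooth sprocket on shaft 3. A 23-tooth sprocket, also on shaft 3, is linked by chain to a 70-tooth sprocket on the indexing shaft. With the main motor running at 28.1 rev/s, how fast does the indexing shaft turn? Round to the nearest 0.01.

belt 9.5/4.1 = 2.3171 → 28.1/2.3171 = 12.127 rev/s
chain 87/48 = 1.8125 → 12.127/1.8125 = 6.691 rev/s
chain 70/23 = 3.0435 → 6.691/3.0435 = 2.1985 rev/s

2.20 rev/s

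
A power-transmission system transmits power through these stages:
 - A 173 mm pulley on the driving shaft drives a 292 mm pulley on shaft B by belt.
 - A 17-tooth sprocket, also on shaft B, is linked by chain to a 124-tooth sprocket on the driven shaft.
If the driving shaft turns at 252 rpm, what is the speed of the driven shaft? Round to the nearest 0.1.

20.5 rpm

belt 292/173 = 1.6879 → 252/1.6879 = 149.3 rpm
chain 124/17 = 7.2941 → 149.3/7.2941 = 20.469 rpm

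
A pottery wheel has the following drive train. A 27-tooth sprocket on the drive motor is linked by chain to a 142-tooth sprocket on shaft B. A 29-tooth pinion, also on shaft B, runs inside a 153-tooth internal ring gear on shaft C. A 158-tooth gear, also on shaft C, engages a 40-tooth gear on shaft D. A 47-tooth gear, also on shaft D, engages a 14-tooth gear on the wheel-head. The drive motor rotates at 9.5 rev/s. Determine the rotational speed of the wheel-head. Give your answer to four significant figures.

the drive motor → shaft B (chain, 142/27): 9.5 ÷ 5.2593 = 1.8063 rev/s
shaft B → shaft C (internal gear, 153/29): 1.8063 ÷ 5.2759 = 0.34238 rev/s
shaft C → shaft D (gear mesh, 40/158): 0.34238 ÷ 0.25316 = 1.3524 rev/s
shaft D → the wheel-head (gear mesh, 14/47): 1.3524 ÷ 0.29787 = 4.5402 rev/s

4.540 rev/s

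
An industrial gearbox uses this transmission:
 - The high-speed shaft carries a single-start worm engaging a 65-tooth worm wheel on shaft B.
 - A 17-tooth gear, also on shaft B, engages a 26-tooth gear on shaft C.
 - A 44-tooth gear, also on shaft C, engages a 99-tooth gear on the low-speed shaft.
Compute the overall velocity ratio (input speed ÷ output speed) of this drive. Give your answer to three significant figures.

224

Each stage contributes driven/driver: worm 65/1 = 65, gear mesh 26/17 = 1.5294, gear mesh 99/44 = 2.25.
Overall: 65 × 1.5294 × 2.25 = 223.68.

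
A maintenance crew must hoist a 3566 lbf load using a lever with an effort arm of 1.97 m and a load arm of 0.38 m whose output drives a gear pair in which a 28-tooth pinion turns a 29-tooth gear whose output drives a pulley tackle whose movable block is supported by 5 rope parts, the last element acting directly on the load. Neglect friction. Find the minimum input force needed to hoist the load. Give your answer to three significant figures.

133 lbf

Lever MA = effort arm / load arm = 1.97/0.38 = 5.1842.
Gear pair MA = 29/28 = 1.0357.
Block-and-tackle MA = number of supporting rope parts = 5.
Combined ideal MA = 5.1842 × 1.0357 × 5 = 26.847.
Effort = load / MA = 3566 / 26.847 = 132.83 lbf.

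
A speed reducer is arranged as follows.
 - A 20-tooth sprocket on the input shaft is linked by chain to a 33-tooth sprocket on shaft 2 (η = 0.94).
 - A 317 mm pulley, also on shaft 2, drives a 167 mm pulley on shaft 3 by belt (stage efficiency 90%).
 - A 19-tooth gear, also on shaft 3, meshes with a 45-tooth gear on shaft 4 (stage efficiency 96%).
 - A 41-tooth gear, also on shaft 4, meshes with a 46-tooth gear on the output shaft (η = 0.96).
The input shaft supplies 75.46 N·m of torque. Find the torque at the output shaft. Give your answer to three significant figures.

136 N·m

Chain: ratio = 33/20 = 1.65; torque at shaft 2 = 75.46 × 1.65 × 0.94 = 117.04 N·m.
Belt: ratio = 167/317 = 0.52681; torque at shaft 3 = 117.04 × 0.52681 × 0.90 = 55.492 N·m.
Gear mesh: ratio = 45/19 = 2.3684; torque at shaft 4 = 55.492 × 2.3684 × 0.96 = 126.17 N·m.
Gear mesh: ratio = 46/41 = 1.122; torque at the output shaft = 126.17 × 1.122 × 0.96 = 135.9 N·m.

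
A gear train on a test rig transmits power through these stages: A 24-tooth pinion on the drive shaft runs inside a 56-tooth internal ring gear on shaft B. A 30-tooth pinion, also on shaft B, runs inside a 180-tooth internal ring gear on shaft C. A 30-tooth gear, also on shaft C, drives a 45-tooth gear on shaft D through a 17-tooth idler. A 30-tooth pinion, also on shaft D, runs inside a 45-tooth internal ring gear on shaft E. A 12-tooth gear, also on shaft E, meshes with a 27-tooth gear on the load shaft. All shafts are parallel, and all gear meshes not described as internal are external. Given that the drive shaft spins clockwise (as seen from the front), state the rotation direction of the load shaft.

counterclockwise

the drive shaft → shaft B: internal mesh, same direction → CW.
shaft B → shaft C: internal mesh, same direction → CW.
shaft C → shaft D: driver → idler → driven is 2 external meshes, 2 reversals → CW.
shaft D → shaft E: internal mesh, same direction → CW.
shaft E → the load shaft: external mesh, 1 reversal → CCW.
3 reversals in total — an odd number — so the load shaft turns opposite to the drive shaft.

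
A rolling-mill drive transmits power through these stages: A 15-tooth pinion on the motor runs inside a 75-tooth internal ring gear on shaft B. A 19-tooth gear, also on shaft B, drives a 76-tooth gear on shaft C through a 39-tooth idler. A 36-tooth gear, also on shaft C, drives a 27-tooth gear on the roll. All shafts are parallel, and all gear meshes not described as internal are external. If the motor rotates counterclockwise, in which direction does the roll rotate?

the motor → shaft B: internal mesh, same direction → CCW.
shaft B → shaft C: driver → idler → driven is 2 external meshes, 2 reversals → CCW.
shaft C → the roll: external mesh, 1 reversal → CW.
3 reversals in total — an odd number — so the roll turns opposite to the motor.

clockwise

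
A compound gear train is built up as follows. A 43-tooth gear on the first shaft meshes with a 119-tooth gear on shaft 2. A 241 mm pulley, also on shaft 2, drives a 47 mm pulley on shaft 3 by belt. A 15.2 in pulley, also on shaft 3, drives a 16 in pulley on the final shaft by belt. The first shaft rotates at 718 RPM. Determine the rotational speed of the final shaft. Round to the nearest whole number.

1264 RPM

the first shaft → shaft 2 (gear mesh, 119/43): 718 ÷ 2.7674 = 259.45 RPM
shaft 2 → shaft 3 (belt, 47/241): 259.45 ÷ 0.19502 = 1330.3 RPM
shaft 3 → the final shaft (belt, 16/15.2): 1330.3 ÷ 1.0526 = 1263.8 RPM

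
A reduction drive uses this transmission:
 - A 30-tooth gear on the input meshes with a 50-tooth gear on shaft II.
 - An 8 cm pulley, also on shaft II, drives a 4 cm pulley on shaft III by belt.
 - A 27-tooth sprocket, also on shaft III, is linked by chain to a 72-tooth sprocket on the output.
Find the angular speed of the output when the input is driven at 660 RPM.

Gear mesh: ratio = 50/30 = 1.6667, so shaft II turns at 660 / 1.6667 = 396 RPM.
Belt: ratio = 4/8 = 0.5, so shaft III turns at 396 / 0.5 = 792 RPM.
Chain: ratio = 72/27 = 2.6667, so the output turns at 792 / 2.6667 = 297 RPM.

297 RPM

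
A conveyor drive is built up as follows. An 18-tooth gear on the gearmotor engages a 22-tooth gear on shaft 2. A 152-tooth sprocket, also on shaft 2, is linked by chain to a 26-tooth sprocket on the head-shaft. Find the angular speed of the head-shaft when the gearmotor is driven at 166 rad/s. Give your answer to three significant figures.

794 rad/s

Gear mesh: ratio = 22/18 = 1.2222, so shaft 2 turns at 166 / 1.2222 = 135.82 rad/s.
Chain: ratio = 26/152 = 0.17105, so the head-shaft turns at 135.82 / 0.17105 = 794.01 rad/s.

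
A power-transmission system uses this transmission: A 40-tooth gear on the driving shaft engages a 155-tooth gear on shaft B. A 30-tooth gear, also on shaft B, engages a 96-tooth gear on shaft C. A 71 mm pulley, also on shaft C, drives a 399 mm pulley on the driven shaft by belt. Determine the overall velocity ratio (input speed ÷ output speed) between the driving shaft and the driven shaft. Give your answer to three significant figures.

Each stage contributes driven/driver: gear mesh 155/40 = 3.875, gear mesh 96/30 = 3.2, belt 399/71 = 5.6197.
Overall: 3.875 × 3.2 × 5.6197 = 69.685.

69.7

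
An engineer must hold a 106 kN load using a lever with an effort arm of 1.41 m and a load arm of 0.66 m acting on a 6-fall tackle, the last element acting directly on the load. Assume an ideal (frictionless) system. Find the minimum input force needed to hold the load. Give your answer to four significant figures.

8.270 kN

Lever MA = effort arm / load arm = 1.41/0.66 = 2.1364.
Block-and-tackle MA = number of supporting rope parts = 6.
Combined ideal MA = 2.1364 × 6 = 12.818.
Effort = load / MA = 106 / 12.818 = 8.2695 kN.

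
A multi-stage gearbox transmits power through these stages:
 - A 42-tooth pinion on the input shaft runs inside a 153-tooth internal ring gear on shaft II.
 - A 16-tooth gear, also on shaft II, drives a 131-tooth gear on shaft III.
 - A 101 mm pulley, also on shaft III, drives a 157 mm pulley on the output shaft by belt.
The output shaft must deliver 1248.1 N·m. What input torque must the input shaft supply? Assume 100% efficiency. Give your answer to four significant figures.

Overall ratio R = 3.6429 × 8.1875 × 1.5545 = 46.363.
Input torque = output torque / R = 1248.1 / 46.363 = 26.92 N·m.

26.92 N·m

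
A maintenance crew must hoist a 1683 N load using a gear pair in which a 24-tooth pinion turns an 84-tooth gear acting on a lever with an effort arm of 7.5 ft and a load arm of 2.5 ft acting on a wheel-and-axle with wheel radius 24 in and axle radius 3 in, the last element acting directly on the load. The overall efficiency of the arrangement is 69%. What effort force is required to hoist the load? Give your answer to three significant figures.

29.0 N

Gear pair MA = 84/24 = 3.5.
Lever MA = effort arm / load arm = 7.5/2.5 = 3.
Wheel-and-axle MA = R/r = 24/3 = 8.
Combined ideal MA = 3.5 × 3 × 8 = 84.
Actual MA = 84 × 0.69 = 57.96.
Effort = load / actual MA = 1683 / 57.96 = 29.037 N.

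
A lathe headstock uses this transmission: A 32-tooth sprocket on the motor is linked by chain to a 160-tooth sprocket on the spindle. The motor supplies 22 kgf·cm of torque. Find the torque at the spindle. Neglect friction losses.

110 kgf·cm

Chain: ratio = 160/32 = 5; torque at the spindle = 22 × 5 = 110 kgf·cm.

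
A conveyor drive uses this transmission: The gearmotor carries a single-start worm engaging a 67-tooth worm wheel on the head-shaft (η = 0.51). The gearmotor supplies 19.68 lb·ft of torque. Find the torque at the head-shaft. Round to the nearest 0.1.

worm 67/1 = 67 → τ = 19.68·67·0.51 = 672.47 lb·ft

672.5 lb·ft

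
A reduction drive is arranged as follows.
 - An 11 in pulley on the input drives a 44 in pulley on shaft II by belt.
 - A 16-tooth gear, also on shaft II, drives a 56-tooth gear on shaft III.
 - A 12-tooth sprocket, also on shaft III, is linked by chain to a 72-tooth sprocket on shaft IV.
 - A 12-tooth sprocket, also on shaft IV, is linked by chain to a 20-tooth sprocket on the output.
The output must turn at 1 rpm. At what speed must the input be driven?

140 rpm

Overall ratio R = 4 × 3.5 × 6 × 1.6667 = 140.
Required input speed = output speed × R = 1 × 140 = 140 rpm.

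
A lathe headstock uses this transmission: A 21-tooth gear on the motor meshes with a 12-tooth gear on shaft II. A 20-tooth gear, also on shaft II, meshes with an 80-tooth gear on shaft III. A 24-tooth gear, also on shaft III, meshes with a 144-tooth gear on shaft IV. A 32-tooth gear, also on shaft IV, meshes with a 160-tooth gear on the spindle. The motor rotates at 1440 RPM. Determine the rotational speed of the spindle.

21 RPM

gear mesh 12/21 = 0.57143 → 1440/0.57143 = 2520 RPM
gear mesh 80/20 = 4 → 2520/4 = 630 RPM
gear mesh 144/24 = 6 → 630/6 = 105 RPM
gear mesh 160/32 = 5 → 105/5 = 21 RPM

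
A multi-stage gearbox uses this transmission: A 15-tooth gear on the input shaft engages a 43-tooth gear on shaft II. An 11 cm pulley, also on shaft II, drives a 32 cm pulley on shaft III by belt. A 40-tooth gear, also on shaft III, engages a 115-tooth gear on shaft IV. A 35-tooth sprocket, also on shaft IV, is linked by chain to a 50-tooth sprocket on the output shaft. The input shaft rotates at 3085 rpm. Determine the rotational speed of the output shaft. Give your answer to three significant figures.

Gear mesh: ratio = 43/15 = 2.8667, so shaft II turns at 3085 / 2.8667 = 1076.2 rpm.
Belt: ratio = 32/11 = 2.9091, so shaft III turns at 1076.2 / 2.9091 = 369.93 rpm.
Gear mesh: ratio = 115/40 = 2.875, so shaft IV turns at 369.93 / 2.875 = 128.67 rpm.
Chain: ratio = 50/35 = 1.4286, so the output shaft turns at 128.67 / 1.4286 = 90.07 rpm.

90.1 rpm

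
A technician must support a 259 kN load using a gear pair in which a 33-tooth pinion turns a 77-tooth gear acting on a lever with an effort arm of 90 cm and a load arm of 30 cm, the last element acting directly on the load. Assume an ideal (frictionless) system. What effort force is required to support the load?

Gear pair MA = 77/33 = 2.3333.
Lever MA = effort arm / load arm = 90/30 = 3.
Combined ideal MA = 2.3333 × 3 = 7.
Effort = load / MA = 259 / 7 = 37 kN.

37 kN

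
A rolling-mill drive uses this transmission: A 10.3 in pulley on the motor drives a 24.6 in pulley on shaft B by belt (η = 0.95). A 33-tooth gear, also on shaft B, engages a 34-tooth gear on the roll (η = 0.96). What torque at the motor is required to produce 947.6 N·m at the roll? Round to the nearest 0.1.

Overall ratio R = 2.3883 × 1.0303 = 2.4607; overall efficiency η = 0.95 × 0.96 = 0.9120.
Input torque = output torque / (R × η) = 947.6 / (2.4607 × 0.9120) = 422.25 N·m.

422.2 N·m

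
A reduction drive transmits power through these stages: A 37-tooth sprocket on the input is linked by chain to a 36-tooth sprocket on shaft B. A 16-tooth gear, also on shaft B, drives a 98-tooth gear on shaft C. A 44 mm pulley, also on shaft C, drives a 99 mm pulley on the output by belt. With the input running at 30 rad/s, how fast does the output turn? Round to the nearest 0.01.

chain 36/37 = 0.97297 → 30/0.97297 = 30.833 rad/s
gear mesh 98/16 = 6.125 → 30.833/6.125 = 5.034 rad/s
belt 99/44 = 2.25 → 5.034/2.25 = 2.2373 rad/s

2.24 rad/s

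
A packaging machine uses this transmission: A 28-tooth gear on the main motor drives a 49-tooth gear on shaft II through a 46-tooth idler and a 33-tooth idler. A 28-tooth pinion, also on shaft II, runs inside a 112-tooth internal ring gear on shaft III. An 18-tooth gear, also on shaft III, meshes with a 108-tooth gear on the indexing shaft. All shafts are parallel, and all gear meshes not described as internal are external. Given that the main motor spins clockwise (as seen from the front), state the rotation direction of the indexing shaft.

the main motor → shaft II: driver → idler → idler → driven is 3 external meshes, 3 reversals → CCW.
shaft II → shaft III: internal mesh, same direction → CCW.
shaft III → the indexing shaft: external mesh, 1 reversal → CW.
4 reversals in total — an even number — so the indexing shaft turns the same way as the main motor.

clockwise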